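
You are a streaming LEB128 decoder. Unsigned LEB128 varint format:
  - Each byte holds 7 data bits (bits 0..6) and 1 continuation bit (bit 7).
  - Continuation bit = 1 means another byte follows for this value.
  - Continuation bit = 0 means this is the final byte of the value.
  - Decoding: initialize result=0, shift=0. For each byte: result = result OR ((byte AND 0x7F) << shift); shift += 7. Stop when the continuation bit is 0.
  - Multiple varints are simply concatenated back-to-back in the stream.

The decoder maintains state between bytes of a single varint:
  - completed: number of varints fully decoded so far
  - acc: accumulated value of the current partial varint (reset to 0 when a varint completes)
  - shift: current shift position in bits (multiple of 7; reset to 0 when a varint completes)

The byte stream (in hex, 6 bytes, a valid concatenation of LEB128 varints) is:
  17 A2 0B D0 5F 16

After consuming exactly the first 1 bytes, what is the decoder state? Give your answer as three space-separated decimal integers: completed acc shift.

Answer: 1 0 0

Derivation:
byte[0]=0x17 cont=0 payload=0x17: varint #1 complete (value=23); reset -> completed=1 acc=0 shift=0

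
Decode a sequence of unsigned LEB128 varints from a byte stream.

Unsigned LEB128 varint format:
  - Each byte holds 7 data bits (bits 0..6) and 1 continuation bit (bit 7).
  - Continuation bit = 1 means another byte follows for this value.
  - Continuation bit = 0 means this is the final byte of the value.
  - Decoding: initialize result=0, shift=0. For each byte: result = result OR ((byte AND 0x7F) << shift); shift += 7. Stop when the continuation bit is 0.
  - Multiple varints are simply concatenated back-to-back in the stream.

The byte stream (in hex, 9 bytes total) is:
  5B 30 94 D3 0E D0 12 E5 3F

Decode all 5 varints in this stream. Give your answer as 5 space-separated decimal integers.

  byte[0]=0x5B cont=0 payload=0x5B=91: acc |= 91<<0 -> acc=91 shift=7 [end]
Varint 1: bytes[0:1] = 5B -> value 91 (1 byte(s))
  byte[1]=0x30 cont=0 payload=0x30=48: acc |= 48<<0 -> acc=48 shift=7 [end]
Varint 2: bytes[1:2] = 30 -> value 48 (1 byte(s))
  byte[2]=0x94 cont=1 payload=0x14=20: acc |= 20<<0 -> acc=20 shift=7
  byte[3]=0xD3 cont=1 payload=0x53=83: acc |= 83<<7 -> acc=10644 shift=14
  byte[4]=0x0E cont=0 payload=0x0E=14: acc |= 14<<14 -> acc=240020 shift=21 [end]
Varint 3: bytes[2:5] = 94 D3 0E -> value 240020 (3 byte(s))
  byte[5]=0xD0 cont=1 payload=0x50=80: acc |= 80<<0 -> acc=80 shift=7
  byte[6]=0x12 cont=0 payload=0x12=18: acc |= 18<<7 -> acc=2384 shift=14 [end]
Varint 4: bytes[5:7] = D0 12 -> value 2384 (2 byte(s))
  byte[7]=0xE5 cont=1 payload=0x65=101: acc |= 101<<0 -> acc=101 shift=7
  byte[8]=0x3F cont=0 payload=0x3F=63: acc |= 63<<7 -> acc=8165 shift=14 [end]
Varint 5: bytes[7:9] = E5 3F -> value 8165 (2 byte(s))

Answer: 91 48 240020 2384 8165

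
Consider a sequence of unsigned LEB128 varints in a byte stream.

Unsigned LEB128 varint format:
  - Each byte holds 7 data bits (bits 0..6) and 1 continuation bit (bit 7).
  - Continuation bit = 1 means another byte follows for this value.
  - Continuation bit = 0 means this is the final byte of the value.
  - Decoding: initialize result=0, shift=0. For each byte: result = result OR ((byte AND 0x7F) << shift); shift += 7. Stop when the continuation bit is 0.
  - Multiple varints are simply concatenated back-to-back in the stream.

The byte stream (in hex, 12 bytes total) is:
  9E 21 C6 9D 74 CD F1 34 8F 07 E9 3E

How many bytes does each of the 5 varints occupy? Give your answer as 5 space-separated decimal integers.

  byte[0]=0x9E cont=1 payload=0x1E=30: acc |= 30<<0 -> acc=30 shift=7
  byte[1]=0x21 cont=0 payload=0x21=33: acc |= 33<<7 -> acc=4254 shift=14 [end]
Varint 1: bytes[0:2] = 9E 21 -> value 4254 (2 byte(s))
  byte[2]=0xC6 cont=1 payload=0x46=70: acc |= 70<<0 -> acc=70 shift=7
  byte[3]=0x9D cont=1 payload=0x1D=29: acc |= 29<<7 -> acc=3782 shift=14
  byte[4]=0x74 cont=0 payload=0x74=116: acc |= 116<<14 -> acc=1904326 shift=21 [end]
Varint 2: bytes[2:5] = C6 9D 74 -> value 1904326 (3 byte(s))
  byte[5]=0xCD cont=1 payload=0x4D=77: acc |= 77<<0 -> acc=77 shift=7
  byte[6]=0xF1 cont=1 payload=0x71=113: acc |= 113<<7 -> acc=14541 shift=14
  byte[7]=0x34 cont=0 payload=0x34=52: acc |= 52<<14 -> acc=866509 shift=21 [end]
Varint 3: bytes[5:8] = CD F1 34 -> value 866509 (3 byte(s))
  byte[8]=0x8F cont=1 payload=0x0F=15: acc |= 15<<0 -> acc=15 shift=7
  byte[9]=0x07 cont=0 payload=0x07=7: acc |= 7<<7 -> acc=911 shift=14 [end]
Varint 4: bytes[8:10] = 8F 07 -> value 911 (2 byte(s))
  byte[10]=0xE9 cont=1 payload=0x69=105: acc |= 105<<0 -> acc=105 shift=7
  byte[11]=0x3E cont=0 payload=0x3E=62: acc |= 62<<7 -> acc=8041 shift=14 [end]
Varint 5: bytes[10:12] = E9 3E -> value 8041 (2 byte(s))

Answer: 2 3 3 2 2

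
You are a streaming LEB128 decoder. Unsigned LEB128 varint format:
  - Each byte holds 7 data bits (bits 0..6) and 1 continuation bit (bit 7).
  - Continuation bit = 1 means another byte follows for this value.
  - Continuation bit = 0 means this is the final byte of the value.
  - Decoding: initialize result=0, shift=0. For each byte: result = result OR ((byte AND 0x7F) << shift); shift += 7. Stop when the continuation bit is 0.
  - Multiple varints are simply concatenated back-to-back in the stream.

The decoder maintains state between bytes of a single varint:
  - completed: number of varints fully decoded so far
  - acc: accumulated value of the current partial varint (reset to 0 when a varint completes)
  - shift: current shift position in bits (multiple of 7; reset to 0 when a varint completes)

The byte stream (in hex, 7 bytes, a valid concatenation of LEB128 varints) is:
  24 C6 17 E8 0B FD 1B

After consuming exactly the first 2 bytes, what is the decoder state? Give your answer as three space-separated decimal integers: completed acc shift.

Answer: 1 70 7

Derivation:
byte[0]=0x24 cont=0 payload=0x24: varint #1 complete (value=36); reset -> completed=1 acc=0 shift=0
byte[1]=0xC6 cont=1 payload=0x46: acc |= 70<<0 -> completed=1 acc=70 shift=7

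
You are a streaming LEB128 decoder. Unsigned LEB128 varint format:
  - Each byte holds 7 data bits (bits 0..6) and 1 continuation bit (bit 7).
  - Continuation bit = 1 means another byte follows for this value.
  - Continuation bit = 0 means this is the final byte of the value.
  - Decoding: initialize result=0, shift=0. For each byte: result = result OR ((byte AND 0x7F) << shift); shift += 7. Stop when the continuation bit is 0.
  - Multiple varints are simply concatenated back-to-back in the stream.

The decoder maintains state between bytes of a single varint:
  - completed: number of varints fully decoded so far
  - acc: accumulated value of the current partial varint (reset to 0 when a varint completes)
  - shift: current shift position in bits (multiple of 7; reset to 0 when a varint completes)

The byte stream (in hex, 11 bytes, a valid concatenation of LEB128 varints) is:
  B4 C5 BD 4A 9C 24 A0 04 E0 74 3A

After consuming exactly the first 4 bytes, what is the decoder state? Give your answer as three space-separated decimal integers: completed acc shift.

byte[0]=0xB4 cont=1 payload=0x34: acc |= 52<<0 -> completed=0 acc=52 shift=7
byte[1]=0xC5 cont=1 payload=0x45: acc |= 69<<7 -> completed=0 acc=8884 shift=14
byte[2]=0xBD cont=1 payload=0x3D: acc |= 61<<14 -> completed=0 acc=1008308 shift=21
byte[3]=0x4A cont=0 payload=0x4A: varint #1 complete (value=156197556); reset -> completed=1 acc=0 shift=0

Answer: 1 0 0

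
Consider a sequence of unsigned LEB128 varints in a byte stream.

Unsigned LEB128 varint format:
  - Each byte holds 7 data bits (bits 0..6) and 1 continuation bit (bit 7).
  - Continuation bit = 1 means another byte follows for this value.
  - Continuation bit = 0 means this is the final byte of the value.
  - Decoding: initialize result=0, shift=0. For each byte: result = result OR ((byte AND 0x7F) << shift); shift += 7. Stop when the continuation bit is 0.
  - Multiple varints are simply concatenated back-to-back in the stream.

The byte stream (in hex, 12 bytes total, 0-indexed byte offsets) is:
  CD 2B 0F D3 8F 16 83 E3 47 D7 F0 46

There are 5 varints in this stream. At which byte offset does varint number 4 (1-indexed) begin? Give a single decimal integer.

Answer: 6

Derivation:
  byte[0]=0xCD cont=1 payload=0x4D=77: acc |= 77<<0 -> acc=77 shift=7
  byte[1]=0x2B cont=0 payload=0x2B=43: acc |= 43<<7 -> acc=5581 shift=14 [end]
Varint 1: bytes[0:2] = CD 2B -> value 5581 (2 byte(s))
  byte[2]=0x0F cont=0 payload=0x0F=15: acc |= 15<<0 -> acc=15 shift=7 [end]
Varint 2: bytes[2:3] = 0F -> value 15 (1 byte(s))
  byte[3]=0xD3 cont=1 payload=0x53=83: acc |= 83<<0 -> acc=83 shift=7
  byte[4]=0x8F cont=1 payload=0x0F=15: acc |= 15<<7 -> acc=2003 shift=14
  byte[5]=0x16 cont=0 payload=0x16=22: acc |= 22<<14 -> acc=362451 shift=21 [end]
Varint 3: bytes[3:6] = D3 8F 16 -> value 362451 (3 byte(s))
  byte[6]=0x83 cont=1 payload=0x03=3: acc |= 3<<0 -> acc=3 shift=7
  byte[7]=0xE3 cont=1 payload=0x63=99: acc |= 99<<7 -> acc=12675 shift=14
  byte[8]=0x47 cont=0 payload=0x47=71: acc |= 71<<14 -> acc=1175939 shift=21 [end]
Varint 4: bytes[6:9] = 83 E3 47 -> value 1175939 (3 byte(s))
  byte[9]=0xD7 cont=1 payload=0x57=87: acc |= 87<<0 -> acc=87 shift=7
  byte[10]=0xF0 cont=1 payload=0x70=112: acc |= 112<<7 -> acc=14423 shift=14
  byte[11]=0x46 cont=0 payload=0x46=70: acc |= 70<<14 -> acc=1161303 shift=21 [end]
Varint 5: bytes[9:12] = D7 F0 46 -> value 1161303 (3 byte(s))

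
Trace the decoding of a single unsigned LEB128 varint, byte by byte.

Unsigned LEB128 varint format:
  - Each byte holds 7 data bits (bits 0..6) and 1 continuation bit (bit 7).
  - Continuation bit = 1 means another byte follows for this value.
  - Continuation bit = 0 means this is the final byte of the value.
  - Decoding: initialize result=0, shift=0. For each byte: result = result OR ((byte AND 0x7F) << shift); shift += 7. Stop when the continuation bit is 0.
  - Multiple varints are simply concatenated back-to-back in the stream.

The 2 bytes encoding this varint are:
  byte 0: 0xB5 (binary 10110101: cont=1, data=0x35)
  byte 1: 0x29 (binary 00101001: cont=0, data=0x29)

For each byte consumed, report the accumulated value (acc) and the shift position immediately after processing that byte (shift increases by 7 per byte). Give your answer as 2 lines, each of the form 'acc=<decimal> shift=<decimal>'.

byte 0=0xB5: payload=0x35=53, contrib = 53<<0 = 53; acc -> 53, shift -> 7
byte 1=0x29: payload=0x29=41, contrib = 41<<7 = 5248; acc -> 5301, shift -> 14

Answer: acc=53 shift=7
acc=5301 shift=14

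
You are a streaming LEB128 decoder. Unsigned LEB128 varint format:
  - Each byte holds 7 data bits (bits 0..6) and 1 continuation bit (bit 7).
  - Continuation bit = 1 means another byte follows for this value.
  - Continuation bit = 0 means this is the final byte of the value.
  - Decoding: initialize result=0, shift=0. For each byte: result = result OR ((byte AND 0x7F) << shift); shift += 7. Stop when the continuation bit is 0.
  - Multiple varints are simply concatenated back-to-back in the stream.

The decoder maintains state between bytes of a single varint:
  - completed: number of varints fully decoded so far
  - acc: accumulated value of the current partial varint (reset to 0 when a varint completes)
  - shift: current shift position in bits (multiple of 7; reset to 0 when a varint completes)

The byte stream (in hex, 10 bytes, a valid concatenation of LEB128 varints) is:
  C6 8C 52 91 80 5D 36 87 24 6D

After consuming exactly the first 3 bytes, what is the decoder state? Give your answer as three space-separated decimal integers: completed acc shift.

byte[0]=0xC6 cont=1 payload=0x46: acc |= 70<<0 -> completed=0 acc=70 shift=7
byte[1]=0x8C cont=1 payload=0x0C: acc |= 12<<7 -> completed=0 acc=1606 shift=14
byte[2]=0x52 cont=0 payload=0x52: varint #1 complete (value=1345094); reset -> completed=1 acc=0 shift=0

Answer: 1 0 0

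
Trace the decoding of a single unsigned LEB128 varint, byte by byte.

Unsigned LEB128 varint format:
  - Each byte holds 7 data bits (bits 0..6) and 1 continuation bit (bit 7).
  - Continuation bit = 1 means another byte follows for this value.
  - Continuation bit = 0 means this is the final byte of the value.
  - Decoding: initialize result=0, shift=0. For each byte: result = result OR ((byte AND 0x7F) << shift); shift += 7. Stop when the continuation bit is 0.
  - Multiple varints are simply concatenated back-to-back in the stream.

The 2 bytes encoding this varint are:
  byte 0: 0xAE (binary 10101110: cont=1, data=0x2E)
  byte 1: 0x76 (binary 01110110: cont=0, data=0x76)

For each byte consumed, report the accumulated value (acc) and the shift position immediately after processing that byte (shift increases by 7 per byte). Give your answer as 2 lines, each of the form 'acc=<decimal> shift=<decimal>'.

Answer: acc=46 shift=7
acc=15150 shift=14

Derivation:
byte 0=0xAE: payload=0x2E=46, contrib = 46<<0 = 46; acc -> 46, shift -> 7
byte 1=0x76: payload=0x76=118, contrib = 118<<7 = 15104; acc -> 15150, shift -> 14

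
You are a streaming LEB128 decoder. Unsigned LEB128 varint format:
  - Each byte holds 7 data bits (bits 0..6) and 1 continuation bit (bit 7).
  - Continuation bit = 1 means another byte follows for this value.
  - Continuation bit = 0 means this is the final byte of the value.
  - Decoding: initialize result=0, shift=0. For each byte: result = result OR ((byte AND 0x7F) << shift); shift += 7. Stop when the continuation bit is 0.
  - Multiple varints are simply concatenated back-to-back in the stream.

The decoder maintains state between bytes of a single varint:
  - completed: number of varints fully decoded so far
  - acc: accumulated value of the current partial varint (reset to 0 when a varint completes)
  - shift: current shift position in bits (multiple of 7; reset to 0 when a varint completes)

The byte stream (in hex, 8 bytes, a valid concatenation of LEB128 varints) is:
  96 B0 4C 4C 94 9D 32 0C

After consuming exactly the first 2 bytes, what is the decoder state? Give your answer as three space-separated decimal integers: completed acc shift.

Answer: 0 6166 14

Derivation:
byte[0]=0x96 cont=1 payload=0x16: acc |= 22<<0 -> completed=0 acc=22 shift=7
byte[1]=0xB0 cont=1 payload=0x30: acc |= 48<<7 -> completed=0 acc=6166 shift=14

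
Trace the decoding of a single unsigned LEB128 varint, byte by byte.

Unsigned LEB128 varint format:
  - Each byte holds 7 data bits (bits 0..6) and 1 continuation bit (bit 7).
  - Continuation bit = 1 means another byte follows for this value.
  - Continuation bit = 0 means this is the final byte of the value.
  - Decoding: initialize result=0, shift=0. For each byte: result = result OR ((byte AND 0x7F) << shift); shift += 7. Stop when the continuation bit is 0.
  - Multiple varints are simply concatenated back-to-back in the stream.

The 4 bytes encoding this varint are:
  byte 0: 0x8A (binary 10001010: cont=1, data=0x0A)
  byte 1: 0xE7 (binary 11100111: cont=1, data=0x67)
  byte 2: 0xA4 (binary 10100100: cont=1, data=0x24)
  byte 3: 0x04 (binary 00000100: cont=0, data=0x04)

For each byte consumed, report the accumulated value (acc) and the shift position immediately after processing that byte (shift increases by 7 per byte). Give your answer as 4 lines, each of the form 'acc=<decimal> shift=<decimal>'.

Answer: acc=10 shift=7
acc=13194 shift=14
acc=603018 shift=21
acc=8991626 shift=28

Derivation:
byte 0=0x8A: payload=0x0A=10, contrib = 10<<0 = 10; acc -> 10, shift -> 7
byte 1=0xE7: payload=0x67=103, contrib = 103<<7 = 13184; acc -> 13194, shift -> 14
byte 2=0xA4: payload=0x24=36, contrib = 36<<14 = 589824; acc -> 603018, shift -> 21
byte 3=0x04: payload=0x04=4, contrib = 4<<21 = 8388608; acc -> 8991626, shift -> 28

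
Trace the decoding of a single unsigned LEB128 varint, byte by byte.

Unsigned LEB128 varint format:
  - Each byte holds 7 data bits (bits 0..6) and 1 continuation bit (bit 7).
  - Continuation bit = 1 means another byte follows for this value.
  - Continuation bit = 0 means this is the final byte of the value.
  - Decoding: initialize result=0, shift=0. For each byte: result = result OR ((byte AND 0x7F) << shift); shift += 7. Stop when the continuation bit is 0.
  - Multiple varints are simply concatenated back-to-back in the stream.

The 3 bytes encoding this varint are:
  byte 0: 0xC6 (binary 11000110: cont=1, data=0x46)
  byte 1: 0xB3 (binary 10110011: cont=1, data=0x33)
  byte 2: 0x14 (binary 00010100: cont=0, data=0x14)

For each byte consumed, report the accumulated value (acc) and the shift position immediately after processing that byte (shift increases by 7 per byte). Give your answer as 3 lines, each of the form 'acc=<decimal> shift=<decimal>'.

Answer: acc=70 shift=7
acc=6598 shift=14
acc=334278 shift=21

Derivation:
byte 0=0xC6: payload=0x46=70, contrib = 70<<0 = 70; acc -> 70, shift -> 7
byte 1=0xB3: payload=0x33=51, contrib = 51<<7 = 6528; acc -> 6598, shift -> 14
byte 2=0x14: payload=0x14=20, contrib = 20<<14 = 327680; acc -> 334278, shift -> 21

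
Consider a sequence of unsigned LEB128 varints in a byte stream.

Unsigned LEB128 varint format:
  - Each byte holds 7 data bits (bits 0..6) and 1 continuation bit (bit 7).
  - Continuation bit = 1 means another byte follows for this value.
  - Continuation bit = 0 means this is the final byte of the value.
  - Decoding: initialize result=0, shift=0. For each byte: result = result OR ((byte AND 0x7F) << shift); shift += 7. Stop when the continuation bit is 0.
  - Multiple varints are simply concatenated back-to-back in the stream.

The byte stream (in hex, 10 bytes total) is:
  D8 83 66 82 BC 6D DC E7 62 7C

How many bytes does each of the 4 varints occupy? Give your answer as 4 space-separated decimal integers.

  byte[0]=0xD8 cont=1 payload=0x58=88: acc |= 88<<0 -> acc=88 shift=7
  byte[1]=0x83 cont=1 payload=0x03=3: acc |= 3<<7 -> acc=472 shift=14
  byte[2]=0x66 cont=0 payload=0x66=102: acc |= 102<<14 -> acc=1671640 shift=21 [end]
Varint 1: bytes[0:3] = D8 83 66 -> value 1671640 (3 byte(s))
  byte[3]=0x82 cont=1 payload=0x02=2: acc |= 2<<0 -> acc=2 shift=7
  byte[4]=0xBC cont=1 payload=0x3C=60: acc |= 60<<7 -> acc=7682 shift=14
  byte[5]=0x6D cont=0 payload=0x6D=109: acc |= 109<<14 -> acc=1793538 shift=21 [end]
Varint 2: bytes[3:6] = 82 BC 6D -> value 1793538 (3 byte(s))
  byte[6]=0xDC cont=1 payload=0x5C=92: acc |= 92<<0 -> acc=92 shift=7
  byte[7]=0xE7 cont=1 payload=0x67=103: acc |= 103<<7 -> acc=13276 shift=14
  byte[8]=0x62 cont=0 payload=0x62=98: acc |= 98<<14 -> acc=1618908 shift=21 [end]
Varint 3: bytes[6:9] = DC E7 62 -> value 1618908 (3 byte(s))
  byte[9]=0x7C cont=0 payload=0x7C=124: acc |= 124<<0 -> acc=124 shift=7 [end]
Varint 4: bytes[9:10] = 7C -> value 124 (1 byte(s))

Answer: 3 3 3 1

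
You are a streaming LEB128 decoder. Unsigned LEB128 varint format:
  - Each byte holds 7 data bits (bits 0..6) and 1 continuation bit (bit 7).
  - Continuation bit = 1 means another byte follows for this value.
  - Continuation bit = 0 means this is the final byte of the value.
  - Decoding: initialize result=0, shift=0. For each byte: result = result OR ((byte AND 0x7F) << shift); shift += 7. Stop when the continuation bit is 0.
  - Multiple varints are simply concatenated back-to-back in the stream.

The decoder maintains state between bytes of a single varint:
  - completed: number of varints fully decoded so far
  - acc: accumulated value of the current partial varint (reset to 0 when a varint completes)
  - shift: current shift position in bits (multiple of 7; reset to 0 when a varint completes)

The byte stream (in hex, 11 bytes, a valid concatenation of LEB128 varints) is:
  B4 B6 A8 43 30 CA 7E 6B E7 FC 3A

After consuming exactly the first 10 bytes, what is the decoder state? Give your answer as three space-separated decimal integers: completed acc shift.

byte[0]=0xB4 cont=1 payload=0x34: acc |= 52<<0 -> completed=0 acc=52 shift=7
byte[1]=0xB6 cont=1 payload=0x36: acc |= 54<<7 -> completed=0 acc=6964 shift=14
byte[2]=0xA8 cont=1 payload=0x28: acc |= 40<<14 -> completed=0 acc=662324 shift=21
byte[3]=0x43 cont=0 payload=0x43: varint #1 complete (value=141171508); reset -> completed=1 acc=0 shift=0
byte[4]=0x30 cont=0 payload=0x30: varint #2 complete (value=48); reset -> completed=2 acc=0 shift=0
byte[5]=0xCA cont=1 payload=0x4A: acc |= 74<<0 -> completed=2 acc=74 shift=7
byte[6]=0x7E cont=0 payload=0x7E: varint #3 complete (value=16202); reset -> completed=3 acc=0 shift=0
byte[7]=0x6B cont=0 payload=0x6B: varint #4 complete (value=107); reset -> completed=4 acc=0 shift=0
byte[8]=0xE7 cont=1 payload=0x67: acc |= 103<<0 -> completed=4 acc=103 shift=7
byte[9]=0xFC cont=1 payload=0x7C: acc |= 124<<7 -> completed=4 acc=15975 shift=14

Answer: 4 15975 14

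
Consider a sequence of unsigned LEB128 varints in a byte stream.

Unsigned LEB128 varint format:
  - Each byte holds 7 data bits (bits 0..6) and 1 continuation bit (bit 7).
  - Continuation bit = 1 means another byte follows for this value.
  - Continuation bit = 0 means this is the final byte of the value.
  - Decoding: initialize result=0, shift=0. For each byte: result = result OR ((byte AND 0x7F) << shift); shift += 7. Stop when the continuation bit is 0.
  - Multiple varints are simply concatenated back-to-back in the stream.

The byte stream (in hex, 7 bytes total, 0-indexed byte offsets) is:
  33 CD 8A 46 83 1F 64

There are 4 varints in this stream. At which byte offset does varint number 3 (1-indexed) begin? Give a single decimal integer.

  byte[0]=0x33 cont=0 payload=0x33=51: acc |= 51<<0 -> acc=51 shift=7 [end]
Varint 1: bytes[0:1] = 33 -> value 51 (1 byte(s))
  byte[1]=0xCD cont=1 payload=0x4D=77: acc |= 77<<0 -> acc=77 shift=7
  byte[2]=0x8A cont=1 payload=0x0A=10: acc |= 10<<7 -> acc=1357 shift=14
  byte[3]=0x46 cont=0 payload=0x46=70: acc |= 70<<14 -> acc=1148237 shift=21 [end]
Varint 2: bytes[1:4] = CD 8A 46 -> value 1148237 (3 byte(s))
  byte[4]=0x83 cont=1 payload=0x03=3: acc |= 3<<0 -> acc=3 shift=7
  byte[5]=0x1F cont=0 payload=0x1F=31: acc |= 31<<7 -> acc=3971 shift=14 [end]
Varint 3: bytes[4:6] = 83 1F -> value 3971 (2 byte(s))
  byte[6]=0x64 cont=0 payload=0x64=100: acc |= 100<<0 -> acc=100 shift=7 [end]
Varint 4: bytes[6:7] = 64 -> value 100 (1 byte(s))

Answer: 4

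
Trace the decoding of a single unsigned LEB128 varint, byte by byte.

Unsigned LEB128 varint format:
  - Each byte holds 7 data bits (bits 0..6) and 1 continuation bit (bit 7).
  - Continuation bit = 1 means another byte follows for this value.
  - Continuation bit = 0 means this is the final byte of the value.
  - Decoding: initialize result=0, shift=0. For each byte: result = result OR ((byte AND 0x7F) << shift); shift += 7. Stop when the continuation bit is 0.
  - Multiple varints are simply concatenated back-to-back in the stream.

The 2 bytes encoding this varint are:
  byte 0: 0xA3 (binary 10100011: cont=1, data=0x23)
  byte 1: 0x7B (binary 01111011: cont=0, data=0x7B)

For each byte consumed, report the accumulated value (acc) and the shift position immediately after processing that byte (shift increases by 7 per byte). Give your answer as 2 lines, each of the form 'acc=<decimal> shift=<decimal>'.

byte 0=0xA3: payload=0x23=35, contrib = 35<<0 = 35; acc -> 35, shift -> 7
byte 1=0x7B: payload=0x7B=123, contrib = 123<<7 = 15744; acc -> 15779, shift -> 14

Answer: acc=35 shift=7
acc=15779 shift=14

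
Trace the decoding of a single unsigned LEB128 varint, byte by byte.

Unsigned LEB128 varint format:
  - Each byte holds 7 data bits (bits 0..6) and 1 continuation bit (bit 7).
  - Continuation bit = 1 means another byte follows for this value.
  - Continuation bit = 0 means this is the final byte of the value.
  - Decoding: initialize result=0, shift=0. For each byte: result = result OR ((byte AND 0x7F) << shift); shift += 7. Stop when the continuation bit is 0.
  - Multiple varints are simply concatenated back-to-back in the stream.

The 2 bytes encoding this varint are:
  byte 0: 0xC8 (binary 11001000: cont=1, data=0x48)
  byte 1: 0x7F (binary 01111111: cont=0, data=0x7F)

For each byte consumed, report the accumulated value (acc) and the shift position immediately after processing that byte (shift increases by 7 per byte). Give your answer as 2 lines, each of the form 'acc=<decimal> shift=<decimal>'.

Answer: acc=72 shift=7
acc=16328 shift=14

Derivation:
byte 0=0xC8: payload=0x48=72, contrib = 72<<0 = 72; acc -> 72, shift -> 7
byte 1=0x7F: payload=0x7F=127, contrib = 127<<7 = 16256; acc -> 16328, shift -> 14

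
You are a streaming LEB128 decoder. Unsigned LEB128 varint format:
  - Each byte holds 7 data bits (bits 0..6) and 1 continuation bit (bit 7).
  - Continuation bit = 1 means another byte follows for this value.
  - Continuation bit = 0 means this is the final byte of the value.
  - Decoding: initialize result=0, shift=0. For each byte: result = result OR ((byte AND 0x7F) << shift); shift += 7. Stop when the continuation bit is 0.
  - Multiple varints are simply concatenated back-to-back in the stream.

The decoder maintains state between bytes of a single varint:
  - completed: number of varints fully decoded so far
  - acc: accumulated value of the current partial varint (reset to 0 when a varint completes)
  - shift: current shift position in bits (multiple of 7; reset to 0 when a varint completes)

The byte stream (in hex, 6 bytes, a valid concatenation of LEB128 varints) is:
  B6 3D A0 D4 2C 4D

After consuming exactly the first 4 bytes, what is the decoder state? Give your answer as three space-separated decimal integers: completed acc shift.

Answer: 1 10784 14

Derivation:
byte[0]=0xB6 cont=1 payload=0x36: acc |= 54<<0 -> completed=0 acc=54 shift=7
byte[1]=0x3D cont=0 payload=0x3D: varint #1 complete (value=7862); reset -> completed=1 acc=0 shift=0
byte[2]=0xA0 cont=1 payload=0x20: acc |= 32<<0 -> completed=1 acc=32 shift=7
byte[3]=0xD4 cont=1 payload=0x54: acc |= 84<<7 -> completed=1 acc=10784 shift=14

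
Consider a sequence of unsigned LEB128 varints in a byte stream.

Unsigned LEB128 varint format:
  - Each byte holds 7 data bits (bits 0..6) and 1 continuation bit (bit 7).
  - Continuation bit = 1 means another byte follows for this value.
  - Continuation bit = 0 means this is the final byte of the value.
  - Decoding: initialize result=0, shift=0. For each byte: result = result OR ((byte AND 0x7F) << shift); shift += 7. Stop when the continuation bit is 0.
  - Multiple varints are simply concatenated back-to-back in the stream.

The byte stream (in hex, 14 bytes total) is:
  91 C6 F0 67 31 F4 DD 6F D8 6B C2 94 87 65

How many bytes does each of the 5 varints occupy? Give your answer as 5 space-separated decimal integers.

Answer: 4 1 3 2 4

Derivation:
  byte[0]=0x91 cont=1 payload=0x11=17: acc |= 17<<0 -> acc=17 shift=7
  byte[1]=0xC6 cont=1 payload=0x46=70: acc |= 70<<7 -> acc=8977 shift=14
  byte[2]=0xF0 cont=1 payload=0x70=112: acc |= 112<<14 -> acc=1843985 shift=21
  byte[3]=0x67 cont=0 payload=0x67=103: acc |= 103<<21 -> acc=217850641 shift=28 [end]
Varint 1: bytes[0:4] = 91 C6 F0 67 -> value 217850641 (4 byte(s))
  byte[4]=0x31 cont=0 payload=0x31=49: acc |= 49<<0 -> acc=49 shift=7 [end]
Varint 2: bytes[4:5] = 31 -> value 49 (1 byte(s))
  byte[5]=0xF4 cont=1 payload=0x74=116: acc |= 116<<0 -> acc=116 shift=7
  byte[6]=0xDD cont=1 payload=0x5D=93: acc |= 93<<7 -> acc=12020 shift=14
  byte[7]=0x6F cont=0 payload=0x6F=111: acc |= 111<<14 -> acc=1830644 shift=21 [end]
Varint 3: bytes[5:8] = F4 DD 6F -> value 1830644 (3 byte(s))
  byte[8]=0xD8 cont=1 payload=0x58=88: acc |= 88<<0 -> acc=88 shift=7
  byte[9]=0x6B cont=0 payload=0x6B=107: acc |= 107<<7 -> acc=13784 shift=14 [end]
Varint 4: bytes[8:10] = D8 6B -> value 13784 (2 byte(s))
  byte[10]=0xC2 cont=1 payload=0x42=66: acc |= 66<<0 -> acc=66 shift=7
  byte[11]=0x94 cont=1 payload=0x14=20: acc |= 20<<7 -> acc=2626 shift=14
  byte[12]=0x87 cont=1 payload=0x07=7: acc |= 7<<14 -> acc=117314 shift=21
  byte[13]=0x65 cont=0 payload=0x65=101: acc |= 101<<21 -> acc=211929666 shift=28 [end]
Varint 5: bytes[10:14] = C2 94 87 65 -> value 211929666 (4 byte(s))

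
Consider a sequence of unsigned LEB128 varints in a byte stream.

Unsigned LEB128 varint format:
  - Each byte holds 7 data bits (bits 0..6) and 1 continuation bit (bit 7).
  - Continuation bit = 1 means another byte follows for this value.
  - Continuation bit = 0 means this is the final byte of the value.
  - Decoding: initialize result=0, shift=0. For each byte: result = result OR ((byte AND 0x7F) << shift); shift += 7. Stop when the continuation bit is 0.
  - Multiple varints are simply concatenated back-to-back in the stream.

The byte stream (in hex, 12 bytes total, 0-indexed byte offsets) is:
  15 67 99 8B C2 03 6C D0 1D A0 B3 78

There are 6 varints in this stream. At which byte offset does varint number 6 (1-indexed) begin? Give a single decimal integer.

  byte[0]=0x15 cont=0 payload=0x15=21: acc |= 21<<0 -> acc=21 shift=7 [end]
Varint 1: bytes[0:1] = 15 -> value 21 (1 byte(s))
  byte[1]=0x67 cont=0 payload=0x67=103: acc |= 103<<0 -> acc=103 shift=7 [end]
Varint 2: bytes[1:2] = 67 -> value 103 (1 byte(s))
  byte[2]=0x99 cont=1 payload=0x19=25: acc |= 25<<0 -> acc=25 shift=7
  byte[3]=0x8B cont=1 payload=0x0B=11: acc |= 11<<7 -> acc=1433 shift=14
  byte[4]=0xC2 cont=1 payload=0x42=66: acc |= 66<<14 -> acc=1082777 shift=21
  byte[5]=0x03 cont=0 payload=0x03=3: acc |= 3<<21 -> acc=7374233 shift=28 [end]
Varint 3: bytes[2:6] = 99 8B C2 03 -> value 7374233 (4 byte(s))
  byte[6]=0x6C cont=0 payload=0x6C=108: acc |= 108<<0 -> acc=108 shift=7 [end]
Varint 4: bytes[6:7] = 6C -> value 108 (1 byte(s))
  byte[7]=0xD0 cont=1 payload=0x50=80: acc |= 80<<0 -> acc=80 shift=7
  byte[8]=0x1D cont=0 payload=0x1D=29: acc |= 29<<7 -> acc=3792 shift=14 [end]
Varint 5: bytes[7:9] = D0 1D -> value 3792 (2 byte(s))
  byte[9]=0xA0 cont=1 payload=0x20=32: acc |= 32<<0 -> acc=32 shift=7
  byte[10]=0xB3 cont=1 payload=0x33=51: acc |= 51<<7 -> acc=6560 shift=14
  byte[11]=0x78 cont=0 payload=0x78=120: acc |= 120<<14 -> acc=1972640 shift=21 [end]
Varint 6: bytes[9:12] = A0 B3 78 -> value 1972640 (3 byte(s))

Answer: 9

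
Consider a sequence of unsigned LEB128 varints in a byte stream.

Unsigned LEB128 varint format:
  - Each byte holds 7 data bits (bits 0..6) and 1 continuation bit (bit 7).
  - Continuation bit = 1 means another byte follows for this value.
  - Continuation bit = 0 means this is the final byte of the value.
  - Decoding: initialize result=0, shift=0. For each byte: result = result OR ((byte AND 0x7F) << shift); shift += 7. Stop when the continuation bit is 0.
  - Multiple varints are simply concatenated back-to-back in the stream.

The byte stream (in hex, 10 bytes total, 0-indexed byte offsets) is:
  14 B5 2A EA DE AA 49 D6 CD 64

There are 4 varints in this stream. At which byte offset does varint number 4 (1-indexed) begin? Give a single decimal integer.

Answer: 7

Derivation:
  byte[0]=0x14 cont=0 payload=0x14=20: acc |= 20<<0 -> acc=20 shift=7 [end]
Varint 1: bytes[0:1] = 14 -> value 20 (1 byte(s))
  byte[1]=0xB5 cont=1 payload=0x35=53: acc |= 53<<0 -> acc=53 shift=7
  byte[2]=0x2A cont=0 payload=0x2A=42: acc |= 42<<7 -> acc=5429 shift=14 [end]
Varint 2: bytes[1:3] = B5 2A -> value 5429 (2 byte(s))
  byte[3]=0xEA cont=1 payload=0x6A=106: acc |= 106<<0 -> acc=106 shift=7
  byte[4]=0xDE cont=1 payload=0x5E=94: acc |= 94<<7 -> acc=12138 shift=14
  byte[5]=0xAA cont=1 payload=0x2A=42: acc |= 42<<14 -> acc=700266 shift=21
  byte[6]=0x49 cont=0 payload=0x49=73: acc |= 73<<21 -> acc=153792362 shift=28 [end]
Varint 3: bytes[3:7] = EA DE AA 49 -> value 153792362 (4 byte(s))
  byte[7]=0xD6 cont=1 payload=0x56=86: acc |= 86<<0 -> acc=86 shift=7
  byte[8]=0xCD cont=1 payload=0x4D=77: acc |= 77<<7 -> acc=9942 shift=14
  byte[9]=0x64 cont=0 payload=0x64=100: acc |= 100<<14 -> acc=1648342 shift=21 [end]
Varint 4: bytes[7:10] = D6 CD 64 -> value 1648342 (3 byte(s))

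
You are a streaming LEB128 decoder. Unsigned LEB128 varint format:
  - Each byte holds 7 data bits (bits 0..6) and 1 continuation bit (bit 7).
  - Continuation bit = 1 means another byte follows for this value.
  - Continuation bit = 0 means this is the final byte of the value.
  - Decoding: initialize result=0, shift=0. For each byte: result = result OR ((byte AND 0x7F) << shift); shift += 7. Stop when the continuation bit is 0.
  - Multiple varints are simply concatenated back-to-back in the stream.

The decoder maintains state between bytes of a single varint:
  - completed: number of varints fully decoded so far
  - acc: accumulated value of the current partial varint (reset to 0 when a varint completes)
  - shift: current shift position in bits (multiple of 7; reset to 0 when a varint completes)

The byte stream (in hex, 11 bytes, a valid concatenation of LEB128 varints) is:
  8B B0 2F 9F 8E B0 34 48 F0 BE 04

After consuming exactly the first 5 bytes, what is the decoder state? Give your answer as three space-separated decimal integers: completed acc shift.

byte[0]=0x8B cont=1 payload=0x0B: acc |= 11<<0 -> completed=0 acc=11 shift=7
byte[1]=0xB0 cont=1 payload=0x30: acc |= 48<<7 -> completed=0 acc=6155 shift=14
byte[2]=0x2F cont=0 payload=0x2F: varint #1 complete (value=776203); reset -> completed=1 acc=0 shift=0
byte[3]=0x9F cont=1 payload=0x1F: acc |= 31<<0 -> completed=1 acc=31 shift=7
byte[4]=0x8E cont=1 payload=0x0E: acc |= 14<<7 -> completed=1 acc=1823 shift=14

Answer: 1 1823 14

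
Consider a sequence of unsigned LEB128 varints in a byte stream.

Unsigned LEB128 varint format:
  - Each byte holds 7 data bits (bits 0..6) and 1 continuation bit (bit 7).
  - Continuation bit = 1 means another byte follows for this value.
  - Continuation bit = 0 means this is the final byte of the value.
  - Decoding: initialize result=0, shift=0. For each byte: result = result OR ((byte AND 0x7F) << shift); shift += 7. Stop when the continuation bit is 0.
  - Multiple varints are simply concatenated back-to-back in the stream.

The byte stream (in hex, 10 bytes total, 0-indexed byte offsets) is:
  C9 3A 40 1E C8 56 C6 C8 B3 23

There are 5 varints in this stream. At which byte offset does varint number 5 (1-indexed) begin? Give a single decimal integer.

  byte[0]=0xC9 cont=1 payload=0x49=73: acc |= 73<<0 -> acc=73 shift=7
  byte[1]=0x3A cont=0 payload=0x3A=58: acc |= 58<<7 -> acc=7497 shift=14 [end]
Varint 1: bytes[0:2] = C9 3A -> value 7497 (2 byte(s))
  byte[2]=0x40 cont=0 payload=0x40=64: acc |= 64<<0 -> acc=64 shift=7 [end]
Varint 2: bytes[2:3] = 40 -> value 64 (1 byte(s))
  byte[3]=0x1E cont=0 payload=0x1E=30: acc |= 30<<0 -> acc=30 shift=7 [end]
Varint 3: bytes[3:4] = 1E -> value 30 (1 byte(s))
  byte[4]=0xC8 cont=1 payload=0x48=72: acc |= 72<<0 -> acc=72 shift=7
  byte[5]=0x56 cont=0 payload=0x56=86: acc |= 86<<7 -> acc=11080 shift=14 [end]
Varint 4: bytes[4:6] = C8 56 -> value 11080 (2 byte(s))
  byte[6]=0xC6 cont=1 payload=0x46=70: acc |= 70<<0 -> acc=70 shift=7
  byte[7]=0xC8 cont=1 payload=0x48=72: acc |= 72<<7 -> acc=9286 shift=14
  byte[8]=0xB3 cont=1 payload=0x33=51: acc |= 51<<14 -> acc=844870 shift=21
  byte[9]=0x23 cont=0 payload=0x23=35: acc |= 35<<21 -> acc=74245190 shift=28 [end]
Varint 5: bytes[6:10] = C6 C8 B3 23 -> value 74245190 (4 byte(s))

Answer: 6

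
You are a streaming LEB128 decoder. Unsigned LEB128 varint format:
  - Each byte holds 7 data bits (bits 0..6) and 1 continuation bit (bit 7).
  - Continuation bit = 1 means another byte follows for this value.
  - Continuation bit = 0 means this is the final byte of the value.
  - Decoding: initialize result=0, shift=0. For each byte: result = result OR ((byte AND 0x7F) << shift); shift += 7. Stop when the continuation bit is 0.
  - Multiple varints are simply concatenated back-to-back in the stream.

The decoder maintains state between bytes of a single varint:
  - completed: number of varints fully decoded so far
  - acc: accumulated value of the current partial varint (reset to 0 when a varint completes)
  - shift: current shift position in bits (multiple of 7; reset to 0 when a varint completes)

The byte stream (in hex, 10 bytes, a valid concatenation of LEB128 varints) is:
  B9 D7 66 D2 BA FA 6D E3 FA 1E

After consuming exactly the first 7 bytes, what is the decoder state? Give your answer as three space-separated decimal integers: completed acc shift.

Answer: 2 0 0

Derivation:
byte[0]=0xB9 cont=1 payload=0x39: acc |= 57<<0 -> completed=0 acc=57 shift=7
byte[1]=0xD7 cont=1 payload=0x57: acc |= 87<<7 -> completed=0 acc=11193 shift=14
byte[2]=0x66 cont=0 payload=0x66: varint #1 complete (value=1682361); reset -> completed=1 acc=0 shift=0
byte[3]=0xD2 cont=1 payload=0x52: acc |= 82<<0 -> completed=1 acc=82 shift=7
byte[4]=0xBA cont=1 payload=0x3A: acc |= 58<<7 -> completed=1 acc=7506 shift=14
byte[5]=0xFA cont=1 payload=0x7A: acc |= 122<<14 -> completed=1 acc=2006354 shift=21
byte[6]=0x6D cont=0 payload=0x6D: varint #2 complete (value=230595922); reset -> completed=2 acc=0 shift=0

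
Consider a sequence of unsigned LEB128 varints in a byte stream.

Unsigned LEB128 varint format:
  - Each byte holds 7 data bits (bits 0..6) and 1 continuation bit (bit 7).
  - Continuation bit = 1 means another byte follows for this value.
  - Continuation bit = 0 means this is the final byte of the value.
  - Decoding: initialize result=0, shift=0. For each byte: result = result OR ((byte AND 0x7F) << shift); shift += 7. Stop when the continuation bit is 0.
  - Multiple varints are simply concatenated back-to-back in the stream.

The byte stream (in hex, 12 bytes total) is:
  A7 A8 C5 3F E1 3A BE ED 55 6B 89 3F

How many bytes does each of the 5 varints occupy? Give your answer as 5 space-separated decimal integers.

Answer: 4 2 3 1 2

Derivation:
  byte[0]=0xA7 cont=1 payload=0x27=39: acc |= 39<<0 -> acc=39 shift=7
  byte[1]=0xA8 cont=1 payload=0x28=40: acc |= 40<<7 -> acc=5159 shift=14
  byte[2]=0xC5 cont=1 payload=0x45=69: acc |= 69<<14 -> acc=1135655 shift=21
  byte[3]=0x3F cont=0 payload=0x3F=63: acc |= 63<<21 -> acc=133256231 shift=28 [end]
Varint 1: bytes[0:4] = A7 A8 C5 3F -> value 133256231 (4 byte(s))
  byte[4]=0xE1 cont=1 payload=0x61=97: acc |= 97<<0 -> acc=97 shift=7
  byte[5]=0x3A cont=0 payload=0x3A=58: acc |= 58<<7 -> acc=7521 shift=14 [end]
Varint 2: bytes[4:6] = E1 3A -> value 7521 (2 byte(s))
  byte[6]=0xBE cont=1 payload=0x3E=62: acc |= 62<<0 -> acc=62 shift=7
  byte[7]=0xED cont=1 payload=0x6D=109: acc |= 109<<7 -> acc=14014 shift=14
  byte[8]=0x55 cont=0 payload=0x55=85: acc |= 85<<14 -> acc=1406654 shift=21 [end]
Varint 3: bytes[6:9] = BE ED 55 -> value 1406654 (3 byte(s))
  byte[9]=0x6B cont=0 payload=0x6B=107: acc |= 107<<0 -> acc=107 shift=7 [end]
Varint 4: bytes[9:10] = 6B -> value 107 (1 byte(s))
  byte[10]=0x89 cont=1 payload=0x09=9: acc |= 9<<0 -> acc=9 shift=7
  byte[11]=0x3F cont=0 payload=0x3F=63: acc |= 63<<7 -> acc=8073 shift=14 [end]
Varint 5: bytes[10:12] = 89 3F -> value 8073 (2 byte(s))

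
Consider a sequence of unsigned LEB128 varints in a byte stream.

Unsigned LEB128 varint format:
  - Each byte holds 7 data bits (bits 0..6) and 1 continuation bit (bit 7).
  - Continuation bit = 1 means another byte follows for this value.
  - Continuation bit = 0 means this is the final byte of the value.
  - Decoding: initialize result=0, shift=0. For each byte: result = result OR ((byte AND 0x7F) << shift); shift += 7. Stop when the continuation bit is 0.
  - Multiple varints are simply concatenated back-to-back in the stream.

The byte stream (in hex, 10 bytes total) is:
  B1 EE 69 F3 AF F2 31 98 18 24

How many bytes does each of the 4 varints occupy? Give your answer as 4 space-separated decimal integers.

  byte[0]=0xB1 cont=1 payload=0x31=49: acc |= 49<<0 -> acc=49 shift=7
  byte[1]=0xEE cont=1 payload=0x6E=110: acc |= 110<<7 -> acc=14129 shift=14
  byte[2]=0x69 cont=0 payload=0x69=105: acc |= 105<<14 -> acc=1734449 shift=21 [end]
Varint 1: bytes[0:3] = B1 EE 69 -> value 1734449 (3 byte(s))
  byte[3]=0xF3 cont=1 payload=0x73=115: acc |= 115<<0 -> acc=115 shift=7
  byte[4]=0xAF cont=1 payload=0x2F=47: acc |= 47<<7 -> acc=6131 shift=14
  byte[5]=0xF2 cont=1 payload=0x72=114: acc |= 114<<14 -> acc=1873907 shift=21
  byte[6]=0x31 cont=0 payload=0x31=49: acc |= 49<<21 -> acc=104634355 shift=28 [end]
Varint 2: bytes[3:7] = F3 AF F2 31 -> value 104634355 (4 byte(s))
  byte[7]=0x98 cont=1 payload=0x18=24: acc |= 24<<0 -> acc=24 shift=7
  byte[8]=0x18 cont=0 payload=0x18=24: acc |= 24<<7 -> acc=3096 shift=14 [end]
Varint 3: bytes[7:9] = 98 18 -> value 3096 (2 byte(s))
  byte[9]=0x24 cont=0 payload=0x24=36: acc |= 36<<0 -> acc=36 shift=7 [end]
Varint 4: bytes[9:10] = 24 -> value 36 (1 byte(s))

Answer: 3 4 2 1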